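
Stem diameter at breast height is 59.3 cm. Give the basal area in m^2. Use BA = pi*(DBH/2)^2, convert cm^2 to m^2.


Formula: BA = pi * (DBH/2)^2 / 10000  (cm^2 to m^2)
Radius = DBH/2 = 59.3/2 = 29.65 cm
BA = pi * 29.65^2 / 10000
   = 2761.8448 cm^2 / 10000
   = 0.2762 m^2

0.2762


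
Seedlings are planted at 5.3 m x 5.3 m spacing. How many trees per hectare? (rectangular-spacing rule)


Formula: TPH = 10000 m^2/ha / (spacing_x * spacing_y)
Area per tree = 5.3 m * 5.3 m = 28.09 m^2
TPH = 10000 / 28.09 = 356 trees/ha

356


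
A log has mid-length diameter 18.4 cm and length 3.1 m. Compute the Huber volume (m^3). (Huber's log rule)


Huber: V = Am * L,  Am = pi*(Dm/200)^2
Am = pi*(18.4/200)^2 = 0.02659 m^2
V = 0.02659*3.1 = 0.0824 m^3

0.0824


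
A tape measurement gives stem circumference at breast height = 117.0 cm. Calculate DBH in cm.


Formula: DBH = C / pi
DBH = 117.0 / pi
pi = 3.14159...
DBH = 37.2 cm

37.2


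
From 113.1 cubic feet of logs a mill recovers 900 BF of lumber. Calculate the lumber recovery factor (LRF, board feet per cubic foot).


Formula: LRF = Lumber Output (BF) / Log Input (ft^3)
LRF = 900 BF / 113.1 ft^3
LRF = 7.96 BF/ft^3

7.96


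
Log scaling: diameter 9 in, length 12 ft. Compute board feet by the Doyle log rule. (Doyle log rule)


Doyle: BF = (D - 4)^2 * L / 16
Adjusted diameter = 9 - 4 = 5 in
(D-4)^2 = 5^2 = 25
BF = 25 * 12 / 16 = 19 BF

19


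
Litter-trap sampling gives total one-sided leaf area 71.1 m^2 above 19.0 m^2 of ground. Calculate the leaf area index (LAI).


Formula: LAI = total leaf area / ground area  (dimensionless)
LAI = 71.1 m^2 / 19.0 m^2
LAI = 3.74

3.74


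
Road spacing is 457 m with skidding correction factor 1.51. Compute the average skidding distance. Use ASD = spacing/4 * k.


Formula: ASD = (spacing / 4) * correction
Uncorrected distance = spacing / 4 = 457 / 4 = 114.25 m
ASD = 114.25 * 1.51 = 173 m

173


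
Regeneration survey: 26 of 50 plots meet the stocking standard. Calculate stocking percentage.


Formula: Stocking % = stocked plots / total plots * 100
Stocking = 26 / 50 * 100
Stocking = 0.52 * 100 = 52.0%

52.0


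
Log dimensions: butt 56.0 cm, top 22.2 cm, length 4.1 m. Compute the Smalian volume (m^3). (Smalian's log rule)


Smalian: V = (A1 + A2)/2 * L,  A = pi*(D/200)^2
A1 = pi*(56.0/200)^2 = 0.246301 m^2
A2 = pi*(22.2/200)^2 = 0.038708 m^2
V = (0.246301+0.038708)/2*4.1 = 0.5843 m^3

0.5843


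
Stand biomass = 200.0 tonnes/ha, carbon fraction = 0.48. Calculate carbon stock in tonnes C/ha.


Formula: Carbon Stock = Biomass * Carbon Fraction
C = 200.0 t/ha * 0.48
C = 96.0 t C/ha

96.0


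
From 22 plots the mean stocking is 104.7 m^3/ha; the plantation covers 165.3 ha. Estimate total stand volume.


Formula: Total Volume = Mean Volume per ha * Total Area
Total Volume = 104.7 m^3/ha * 165.3 ha
Total Volume = 17307 m^3

17307


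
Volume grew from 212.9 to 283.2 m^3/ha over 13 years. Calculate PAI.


Formula: PAI = (V_T2 - V_T1) / (T2 - T1)
Volume increment = 283.2 - 212.9 = 70.3 m^3/ha
PAI = 70.3 / 13 = 5.41 m^3/ha/year

5.41


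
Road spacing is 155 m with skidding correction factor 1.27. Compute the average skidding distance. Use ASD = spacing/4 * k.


Formula: ASD = (spacing / 4) * correction
Uncorrected distance = spacing / 4 = 155 / 4 = 38.75 m
ASD = 38.75 * 1.27 = 49 m

49


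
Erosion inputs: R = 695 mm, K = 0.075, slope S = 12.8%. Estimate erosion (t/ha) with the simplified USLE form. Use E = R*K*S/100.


Formula: E = R * K * S / 100  (simplified USLE)
R * K = 695 * 0.075 = 52.125
E = 52.125 * 12.8 / 100 = 6.67 t/ha

6.67


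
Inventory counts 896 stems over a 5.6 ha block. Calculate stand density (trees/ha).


Formula: Stand Density = N_trees / Area_ha
Density = 896 trees / 5.6 ha
Density = 160 trees/ha

160


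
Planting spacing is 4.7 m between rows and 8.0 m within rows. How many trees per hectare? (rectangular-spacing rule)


Formula: TPH = 10000 m^2/ha / (spacing_x * spacing_y)
Area per tree = 4.7 m * 8.0 m = 37.6 m^2
TPH = 10000 / 37.6 = 266 trees/ha

266


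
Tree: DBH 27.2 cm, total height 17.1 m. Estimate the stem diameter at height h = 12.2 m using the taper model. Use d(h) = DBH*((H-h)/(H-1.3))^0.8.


Taper: d(h) = DBH * ((H - h) / (H - 1.3))^0.8
Numerator = H - h = 17.1 - 12.2 = 4.9 m
Denominator = H - 1.3 = 17.1 - 1.3 = 15.8 m
Ratio = 4.9 / 15.8 = 0.31013
d = 27.2 * 0.31013^0.8 = 10.7 cm

10.7


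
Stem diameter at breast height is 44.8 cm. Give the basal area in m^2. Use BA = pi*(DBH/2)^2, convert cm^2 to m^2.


Formula: BA = pi * (DBH/2)^2 / 10000  (cm^2 to m^2)
Radius = DBH/2 = 44.8/2 = 22.4 cm
BA = pi * 22.4^2 / 10000
   = 1576.3255 cm^2 / 10000
   = 0.1576 m^2

0.1576


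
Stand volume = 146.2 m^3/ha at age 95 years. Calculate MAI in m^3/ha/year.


Formula: MAI = Total Volume / Stand Age
MAI = 146.2 m^3/ha / 95 years
MAI = 1.54 m^3/ha/year

1.54


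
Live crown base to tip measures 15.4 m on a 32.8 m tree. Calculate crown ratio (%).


Formula: Crown Ratio = (Crown Length / Total Height) * 100
CR = (15.4 m / 32.8 m) * 100
CR = 0.4695 * 100 = 47.0%

47.0


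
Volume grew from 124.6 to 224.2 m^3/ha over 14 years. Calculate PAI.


Formula: PAI = (V_T2 - V_T1) / (T2 - T1)
Volume increment = 224.2 - 124.6 = 99.6 m^3/ha
PAI = 99.6 / 14 = 7.11 m^3/ha/year

7.11


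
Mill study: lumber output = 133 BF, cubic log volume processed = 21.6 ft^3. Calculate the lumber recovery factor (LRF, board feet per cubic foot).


Formula: LRF = Lumber Output (BF) / Log Input (ft^3)
LRF = 133 BF / 21.6 ft^3
LRF = 6.16 BF/ft^3

6.16


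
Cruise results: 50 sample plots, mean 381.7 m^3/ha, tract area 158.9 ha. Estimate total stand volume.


Formula: Total Volume = Mean Volume per ha * Total Area
Total Volume = 381.7 m^3/ha * 158.9 ha
Total Volume = 60652 m^3

60652


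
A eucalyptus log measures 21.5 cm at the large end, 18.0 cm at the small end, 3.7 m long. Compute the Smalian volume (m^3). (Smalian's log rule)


Smalian: V = (A1 + A2)/2 * L,  A = pi*(D/200)^2
A1 = pi*(21.5/200)^2 = 0.036305 m^2
A2 = pi*(18.0/200)^2 = 0.025447 m^2
V = (0.036305+0.025447)/2*3.7 = 0.1142 m^3

0.1142


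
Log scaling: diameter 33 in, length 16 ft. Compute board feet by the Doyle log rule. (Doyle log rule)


Doyle: BF = (D - 4)^2 * L / 16
Adjusted diameter = 33 - 4 = 29 in
(D-4)^2 = 29^2 = 841
BF = 841 * 16 / 16 = 841 BF

841


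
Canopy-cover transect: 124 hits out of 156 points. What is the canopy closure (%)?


Formula: Canopy closure = covered points / total points * 100
Closure = 124 / 156 * 100
Closure = 0.7949 * 100 = 79.5%

79.5


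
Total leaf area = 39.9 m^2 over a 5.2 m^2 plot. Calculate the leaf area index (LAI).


Formula: LAI = total leaf area / ground area  (dimensionless)
LAI = 39.9 m^2 / 5.2 m^2
LAI = 7.67

7.67


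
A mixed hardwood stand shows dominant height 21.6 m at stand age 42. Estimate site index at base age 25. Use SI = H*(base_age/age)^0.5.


Formula: SI = H_dom * (base_age / age)^0.5
Age ratio = 25 / 42 = 0.59524
sqrt(age_ratio) = 0.77152
SI = 21.6 * 0.77152 = 16.7 m

16.7


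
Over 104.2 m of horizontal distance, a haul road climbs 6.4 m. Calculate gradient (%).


Formula: Gradient = rise / run * 100
Gradient = 6.4 / 104.2 * 100 = 6.1%

6.1


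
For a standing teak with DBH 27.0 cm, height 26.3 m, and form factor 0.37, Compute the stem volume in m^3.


Formula: V = pi * (DBH/200)^2 * H * ff
Radius = DBH/200 = 27.0/200 = 0.135 m
Radius^2 = 0.135^2 = 0.018225 m^2
V = pi * 0.018225 * 26.3 * 0.37
V = 0.557 m^3

0.557


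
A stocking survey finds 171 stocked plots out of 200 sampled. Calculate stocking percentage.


Formula: Stocking % = stocked plots / total plots * 100
Stocking = 171 / 200 * 100
Stocking = 0.855 * 100 = 85.5%

85.5


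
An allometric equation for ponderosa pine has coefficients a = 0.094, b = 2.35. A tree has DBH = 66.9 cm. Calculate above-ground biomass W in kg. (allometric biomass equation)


Formula: W = a * DBH^b  (allometric power law)
DBH^b = 66.9^2.35 = 19487.2868
W = 0.094 * 19487.2868 = 1831.8 kg

1831.8


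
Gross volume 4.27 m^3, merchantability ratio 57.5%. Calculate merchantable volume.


Formula: MV = V_total * (merchantable_pct / 100)
Merchantable fraction = 57.5% / 100 = 0.575
MV = 4.27 m^3 * 0.575 = 2.455 m^3

2.455


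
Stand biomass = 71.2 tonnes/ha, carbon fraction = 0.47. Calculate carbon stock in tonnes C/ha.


Formula: Carbon Stock = Biomass * Carbon Fraction
C = 71.2 t/ha * 0.47
C = 33.5 t C/ha

33.5


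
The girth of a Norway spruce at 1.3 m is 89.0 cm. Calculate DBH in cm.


Formula: DBH = C / pi
DBH = 89.0 / pi
pi = 3.14159...
DBH = 28.3 cm

28.3


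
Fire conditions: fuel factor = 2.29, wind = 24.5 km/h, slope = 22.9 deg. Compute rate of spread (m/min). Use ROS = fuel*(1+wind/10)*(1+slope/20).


Formula: ROS = fuel * (1 + wind/10) * (1 + slope/20)
Wind factor = 1 + 24.5/10 = 3.45
Slope factor = 1 + 22.9/20 = 2.145
ROS = 2.29 * 3.45 * 2.145 = 16.95 m/min

16.95


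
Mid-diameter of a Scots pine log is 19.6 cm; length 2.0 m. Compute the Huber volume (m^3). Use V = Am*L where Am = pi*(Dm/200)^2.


Huber: V = Am * L,  Am = pi*(Dm/200)^2
Am = pi*(19.6/200)^2 = 0.030172 m^2
V = 0.030172*2.0 = 0.0603 m^3

0.0603


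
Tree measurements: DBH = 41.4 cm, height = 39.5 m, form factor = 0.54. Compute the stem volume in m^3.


Formula: V = pi * (DBH/200)^2 * H * ff
Radius = DBH/200 = 41.4/200 = 0.207 m
Radius^2 = 0.207^2 = 0.042849 m^2
V = pi * 0.042849 * 39.5 * 0.54
V = 2.871 m^3

2.871


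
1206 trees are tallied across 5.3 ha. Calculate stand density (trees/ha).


Formula: Stand Density = N_trees / Area_ha
Density = 1206 trees / 5.3 ha
Density = 228 trees/ha

228


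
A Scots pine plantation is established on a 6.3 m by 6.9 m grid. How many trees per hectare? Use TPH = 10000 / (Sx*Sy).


Formula: TPH = 10000 m^2/ha / (spacing_x * spacing_y)
Area per tree = 6.3 m * 6.9 m = 43.47 m^2
TPH = 10000 / 43.47 = 230 trees/ha

230


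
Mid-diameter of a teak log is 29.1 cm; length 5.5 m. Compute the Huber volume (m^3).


Huber: V = Am * L,  Am = pi*(Dm/200)^2
Am = pi*(29.1/200)^2 = 0.066508 m^2
V = 0.066508*5.5 = 0.3658 m^3

0.3658


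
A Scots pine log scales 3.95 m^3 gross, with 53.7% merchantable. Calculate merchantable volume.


Formula: MV = V_total * (merchantable_pct / 100)
Merchantable fraction = 53.7% / 100 = 0.537
MV = 3.95 m^3 * 0.537 = 2.121 m^3

2.121


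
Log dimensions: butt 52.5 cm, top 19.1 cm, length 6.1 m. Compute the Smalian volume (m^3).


Smalian: V = (A1 + A2)/2 * L,  A = pi*(D/200)^2
A1 = pi*(52.5/200)^2 = 0.216475 m^2
A2 = pi*(19.1/200)^2 = 0.028652 m^2
V = (0.216475+0.028652)/2*6.1 = 0.7476 m^3

0.7476


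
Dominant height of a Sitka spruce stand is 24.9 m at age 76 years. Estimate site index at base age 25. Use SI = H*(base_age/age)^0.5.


Formula: SI = H_dom * (base_age / age)^0.5
Age ratio = 25 / 76 = 0.32895
sqrt(age_ratio) = 0.57354
SI = 24.9 * 0.57354 = 14.3 m

14.3


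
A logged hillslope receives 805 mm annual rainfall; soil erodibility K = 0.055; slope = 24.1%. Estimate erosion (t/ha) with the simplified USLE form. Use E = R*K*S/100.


Formula: E = R * K * S / 100  (simplified USLE)
R * K = 805 * 0.055 = 44.275
E = 44.275 * 24.1 / 100 = 10.67 t/ha

10.67


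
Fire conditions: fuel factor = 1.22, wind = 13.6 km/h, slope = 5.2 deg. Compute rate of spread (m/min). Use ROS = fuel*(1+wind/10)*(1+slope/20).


Formula: ROS = fuel * (1 + wind/10) * (1 + slope/20)
Wind factor = 1 + 13.6/10 = 2.36
Slope factor = 1 + 5.2/20 = 1.26
ROS = 1.22 * 2.36 * 1.26 = 3.63 m/min

3.63


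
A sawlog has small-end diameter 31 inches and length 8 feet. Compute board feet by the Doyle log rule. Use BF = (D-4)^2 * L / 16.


Doyle: BF = (D - 4)^2 * L / 16
Adjusted diameter = 31 - 4 = 27 in
(D-4)^2 = 27^2 = 729
BF = 729 * 8 / 16 = 365 BF

365


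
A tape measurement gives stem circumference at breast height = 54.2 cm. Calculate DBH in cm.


Formula: DBH = C / pi
DBH = 54.2 / pi
pi = 3.14159...
DBH = 17.3 cm

17.3


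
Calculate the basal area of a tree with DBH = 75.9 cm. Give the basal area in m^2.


Formula: BA = pi * (DBH/2)^2 / 10000  (cm^2 to m^2)
Radius = DBH/2 = 75.9/2 = 37.95 cm
BA = pi * 37.95^2 / 10000
   = 4524.5296 cm^2 / 10000
   = 0.4525 m^2

0.4525


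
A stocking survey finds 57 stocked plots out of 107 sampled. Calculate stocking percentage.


Formula: Stocking % = stocked plots / total plots * 100
Stocking = 57 / 107 * 100
Stocking = 0.5327 * 100 = 53.3%

53.3


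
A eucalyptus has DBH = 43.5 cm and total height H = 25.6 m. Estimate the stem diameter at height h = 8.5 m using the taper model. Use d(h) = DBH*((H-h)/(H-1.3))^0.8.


Taper: d(h) = DBH * ((H - h) / (H - 1.3))^0.8
Numerator = H - h = 25.6 - 8.5 = 17.1 m
Denominator = H - 1.3 = 25.6 - 1.3 = 24.3 m
Ratio = 17.1 / 24.3 = 0.7037
d = 43.5 * 0.7037^0.8 = 32.8 cm

32.8


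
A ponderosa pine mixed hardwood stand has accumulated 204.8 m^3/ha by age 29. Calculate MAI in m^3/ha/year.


Formula: MAI = Total Volume / Stand Age
MAI = 204.8 m^3/ha / 29 years
MAI = 7.06 m^3/ha/year

7.06


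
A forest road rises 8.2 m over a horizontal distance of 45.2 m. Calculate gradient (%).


Formula: Gradient = rise / run * 100
Gradient = 8.2 / 45.2 * 100 = 18.1%

18.1


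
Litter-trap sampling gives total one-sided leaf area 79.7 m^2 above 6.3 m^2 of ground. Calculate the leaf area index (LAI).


Formula: LAI = total leaf area / ground area  (dimensionless)
LAI = 79.7 m^2 / 6.3 m^2
LAI = 12.65

12.65


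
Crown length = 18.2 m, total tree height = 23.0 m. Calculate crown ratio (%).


Formula: Crown Ratio = (Crown Length / Total Height) * 100
CR = (18.2 m / 23.0 m) * 100
CR = 0.7913 * 100 = 79.1%

79.1


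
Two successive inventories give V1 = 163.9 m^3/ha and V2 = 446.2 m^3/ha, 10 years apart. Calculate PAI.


Formula: PAI = (V_T2 - V_T1) / (T2 - T1)
Volume increment = 446.2 - 163.9 = 282.3 m^3/ha
PAI = 282.3 / 10 = 28.23 m^3/ha/year

28.23


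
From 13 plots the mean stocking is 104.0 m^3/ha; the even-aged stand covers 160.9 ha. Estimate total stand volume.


Formula: Total Volume = Mean Volume per ha * Total Area
Total Volume = 104.0 m^3/ha * 160.9 ha
Total Volume = 16734 m^3

16734


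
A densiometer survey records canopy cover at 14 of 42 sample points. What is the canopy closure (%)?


Formula: Canopy closure = covered points / total points * 100
Closure = 14 / 42 * 100
Closure = 0.3333 * 100 = 33.3%

33.3


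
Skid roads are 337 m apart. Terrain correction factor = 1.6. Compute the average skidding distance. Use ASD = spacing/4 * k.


Formula: ASD = (spacing / 4) * correction
Uncorrected distance = spacing / 4 = 337 / 4 = 84.25 m
ASD = 84.25 * 1.6 = 135 m

135


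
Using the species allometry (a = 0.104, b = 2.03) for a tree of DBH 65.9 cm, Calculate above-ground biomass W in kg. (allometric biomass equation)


Formula: W = a * DBH^b  (allometric power law)
DBH^b = 65.9^2.03 = 4924.2194
W = 0.104 * 4924.2194 = 512.1 kg

512.1


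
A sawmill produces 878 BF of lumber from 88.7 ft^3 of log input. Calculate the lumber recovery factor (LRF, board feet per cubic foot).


Formula: LRF = Lumber Output (BF) / Log Input (ft^3)
LRF = 878 BF / 88.7 ft^3
LRF = 9.9 BF/ft^3

9.9


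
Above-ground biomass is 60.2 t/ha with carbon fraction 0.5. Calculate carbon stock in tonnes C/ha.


Formula: Carbon Stock = Biomass * Carbon Fraction
C = 60.2 t/ha * 0.5
C = 30.1 t C/ha

30.1


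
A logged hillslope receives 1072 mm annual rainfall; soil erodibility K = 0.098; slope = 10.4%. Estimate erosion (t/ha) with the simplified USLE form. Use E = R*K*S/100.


Formula: E = R * K * S / 100  (simplified USLE)
R * K = 1072 * 0.098 = 105.056
E = 105.056 * 10.4 / 100 = 10.93 t/ha

10.93


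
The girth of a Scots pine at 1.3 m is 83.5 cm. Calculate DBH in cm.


Formula: DBH = C / pi
DBH = 83.5 / pi
pi = 3.14159...
DBH = 26.6 cm

26.6


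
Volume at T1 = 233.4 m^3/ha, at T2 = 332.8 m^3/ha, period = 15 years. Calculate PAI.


Formula: PAI = (V_T2 - V_T1) / (T2 - T1)
Volume increment = 332.8 - 233.4 = 99.4 m^3/ha
PAI = 99.4 / 15 = 6.63 m^3/ha/year

6.63


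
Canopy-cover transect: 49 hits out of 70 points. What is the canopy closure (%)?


Formula: Canopy closure = covered points / total points * 100
Closure = 49 / 70 * 100
Closure = 0.7 * 100 = 70.0%

70.0


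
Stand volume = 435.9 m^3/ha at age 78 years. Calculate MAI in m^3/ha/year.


Formula: MAI = Total Volume / Stand Age
MAI = 435.9 m^3/ha / 78 years
MAI = 5.59 m^3/ha/year

5.59


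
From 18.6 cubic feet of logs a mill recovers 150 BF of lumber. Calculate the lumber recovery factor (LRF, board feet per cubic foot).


Formula: LRF = Lumber Output (BF) / Log Input (ft^3)
LRF = 150 BF / 18.6 ft^3
LRF = 8.06 BF/ft^3

8.06


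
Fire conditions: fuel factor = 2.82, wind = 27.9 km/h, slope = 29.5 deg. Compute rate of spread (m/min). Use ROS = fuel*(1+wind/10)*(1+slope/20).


Formula: ROS = fuel * (1 + wind/10) * (1 + slope/20)
Wind factor = 1 + 27.9/10 = 3.79
Slope factor = 1 + 29.5/20 = 2.475
ROS = 2.82 * 3.79 * 2.475 = 26.45 m/min

26.45


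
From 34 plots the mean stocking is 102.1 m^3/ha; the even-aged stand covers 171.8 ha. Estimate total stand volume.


Formula: Total Volume = Mean Volume per ha * Total Area
Total Volume = 102.1 m^3/ha * 171.8 ha
Total Volume = 17541 m^3

17541


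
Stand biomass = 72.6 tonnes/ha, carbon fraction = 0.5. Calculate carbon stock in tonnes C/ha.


Formula: Carbon Stock = Biomass * Carbon Fraction
C = 72.6 t/ha * 0.5
C = 36.3 t C/ha

36.3


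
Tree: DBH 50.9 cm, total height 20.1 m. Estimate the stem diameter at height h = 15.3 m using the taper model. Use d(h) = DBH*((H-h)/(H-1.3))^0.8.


Taper: d(h) = DBH * ((H - h) / (H - 1.3))^0.8
Numerator = H - h = 20.1 - 15.3 = 4.8 m
Denominator = H - 1.3 = 20.1 - 1.3 = 18.8 m
Ratio = 4.8 / 18.8 = 0.25532
d = 50.9 * 0.25532^0.8 = 17.1 cm

17.1


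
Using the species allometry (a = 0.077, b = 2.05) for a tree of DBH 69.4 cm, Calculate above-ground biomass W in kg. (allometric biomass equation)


Formula: W = a * DBH^b  (allometric power law)
DBH^b = 69.4^2.05 = 5953.6995
W = 0.077 * 5953.6995 = 458.4 kg

458.4


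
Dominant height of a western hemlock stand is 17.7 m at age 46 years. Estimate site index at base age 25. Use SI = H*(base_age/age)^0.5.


Formula: SI = H_dom * (base_age / age)^0.5
Age ratio = 25 / 46 = 0.54348
sqrt(age_ratio) = 0.73721
SI = 17.7 * 0.73721 = 13.0 m

13.0


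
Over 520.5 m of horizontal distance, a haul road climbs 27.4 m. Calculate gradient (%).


Formula: Gradient = rise / run * 100
Gradient = 27.4 / 520.5 * 100 = 5.3%

5.3


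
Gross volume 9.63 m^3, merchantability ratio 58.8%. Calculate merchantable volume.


Formula: MV = V_total * (merchantable_pct / 100)
Merchantable fraction = 58.8% / 100 = 0.588
MV = 9.63 m^3 * 0.588 = 5.662 m^3

5.662


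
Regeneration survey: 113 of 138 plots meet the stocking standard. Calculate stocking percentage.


Formula: Stocking % = stocked plots / total plots * 100
Stocking = 113 / 138 * 100
Stocking = 0.8188 * 100 = 81.9%

81.9


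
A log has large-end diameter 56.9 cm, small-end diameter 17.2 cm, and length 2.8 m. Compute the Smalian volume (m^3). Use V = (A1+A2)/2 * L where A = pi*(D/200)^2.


Smalian: V = (A1 + A2)/2 * L,  A = pi*(D/200)^2
A1 = pi*(56.9/200)^2 = 0.254281 m^2
A2 = pi*(17.2/200)^2 = 0.023235 m^2
V = (0.254281+0.023235)/2*2.8 = 0.3885 m^3

0.3885


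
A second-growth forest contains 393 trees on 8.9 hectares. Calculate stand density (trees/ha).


Formula: Stand Density = N_trees / Area_ha
Density = 393 trees / 8.9 ha
Density = 44 trees/ha

44


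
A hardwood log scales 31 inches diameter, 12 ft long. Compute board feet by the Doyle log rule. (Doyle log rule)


Doyle: BF = (D - 4)^2 * L / 16
Adjusted diameter = 31 - 4 = 27 in
(D-4)^2 = 27^2 = 729
BF = 729 * 12 / 16 = 547 BF

547


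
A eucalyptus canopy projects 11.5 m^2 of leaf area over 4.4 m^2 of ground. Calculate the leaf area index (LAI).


Formula: LAI = total leaf area / ground area  (dimensionless)
LAI = 11.5 m^2 / 4.4 m^2
LAI = 2.61

2.61


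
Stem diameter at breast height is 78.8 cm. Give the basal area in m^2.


Formula: BA = pi * (DBH/2)^2 / 10000  (cm^2 to m^2)
Radius = DBH/2 = 78.8/2 = 39.4 cm
BA = pi * 39.4^2 / 10000
   = 4876.8828 cm^2 / 10000
   = 0.4877 m^2

0.4877


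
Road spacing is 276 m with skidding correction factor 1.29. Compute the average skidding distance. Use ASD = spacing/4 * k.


Formula: ASD = (spacing / 4) * correction
Uncorrected distance = spacing / 4 = 276 / 4 = 69 m
ASD = 69 * 1.29 = 89 m

89


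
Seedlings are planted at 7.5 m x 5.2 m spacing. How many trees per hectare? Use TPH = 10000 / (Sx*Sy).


Formula: TPH = 10000 m^2/ha / (spacing_x * spacing_y)
Area per tree = 7.5 m * 5.2 m = 39.0 m^2
TPH = 10000 / 39.0 = 256 trees/ha

256


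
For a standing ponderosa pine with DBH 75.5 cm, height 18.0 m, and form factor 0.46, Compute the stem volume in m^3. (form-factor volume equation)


Formula: V = pi * (DBH/200)^2 * H * ff
Radius = DBH/200 = 75.5/200 = 0.3775 m
Radius^2 = 0.3775^2 = 0.14250625 m^2
V = pi * 0.14250625 * 18.0 * 0.46
V = 3.707 m^3

3.707


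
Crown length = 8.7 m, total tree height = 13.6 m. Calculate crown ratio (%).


Formula: Crown Ratio = (Crown Length / Total Height) * 100
CR = (8.7 m / 13.6 m) * 100
CR = 0.6397 * 100 = 64.0%

64.0


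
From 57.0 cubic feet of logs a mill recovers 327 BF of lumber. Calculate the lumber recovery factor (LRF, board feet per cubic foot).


Formula: LRF = Lumber Output (BF) / Log Input (ft^3)
LRF = 327 BF / 57.0 ft^3
LRF = 5.74 BF/ft^3

5.74


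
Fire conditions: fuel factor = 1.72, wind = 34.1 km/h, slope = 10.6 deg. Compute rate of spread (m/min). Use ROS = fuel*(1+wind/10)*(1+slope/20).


Formula: ROS = fuel * (1 + wind/10) * (1 + slope/20)
Wind factor = 1 + 34.1/10 = 4.41
Slope factor = 1 + 10.6/20 = 1.53
ROS = 1.72 * 4.41 * 1.53 = 11.61 m/min

11.61


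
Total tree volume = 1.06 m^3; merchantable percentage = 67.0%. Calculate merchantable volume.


Formula: MV = V_total * (merchantable_pct / 100)
Merchantable fraction = 67.0% / 100 = 0.67
MV = 1.06 m^3 * 0.67 = 0.71 m^3

0.71


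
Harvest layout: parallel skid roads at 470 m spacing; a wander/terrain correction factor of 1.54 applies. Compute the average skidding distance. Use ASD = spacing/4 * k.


Formula: ASD = (spacing / 4) * correction
Uncorrected distance = spacing / 4 = 470 / 4 = 117.5 m
ASD = 117.5 * 1.54 = 181 m

181


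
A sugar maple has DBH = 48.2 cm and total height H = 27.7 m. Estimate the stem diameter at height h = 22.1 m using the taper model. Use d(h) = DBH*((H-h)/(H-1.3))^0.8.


Taper: d(h) = DBH * ((H - h) / (H - 1.3))^0.8
Numerator = H - h = 27.7 - 22.1 = 5.6 m
Denominator = H - 1.3 = 27.7 - 1.3 = 26.4 m
Ratio = 5.6 / 26.4 = 0.21212
d = 48.2 * 0.21212^0.8 = 13.9 cm

13.9


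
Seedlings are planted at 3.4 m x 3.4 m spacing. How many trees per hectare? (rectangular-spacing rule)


Formula: TPH = 10000 m^2/ha / (spacing_x * spacing_y)
Area per tree = 3.4 m * 3.4 m = 11.56 m^2
TPH = 10000 / 11.56 = 865 trees/ha

865


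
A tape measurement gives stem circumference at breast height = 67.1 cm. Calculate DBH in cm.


Formula: DBH = C / pi
DBH = 67.1 / pi
pi = 3.14159...
DBH = 21.4 cm

21.4


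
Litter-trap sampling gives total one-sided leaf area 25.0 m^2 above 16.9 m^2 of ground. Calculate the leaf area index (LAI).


Formula: LAI = total leaf area / ground area  (dimensionless)
LAI = 25.0 m^2 / 16.9 m^2
LAI = 1.48

1.48


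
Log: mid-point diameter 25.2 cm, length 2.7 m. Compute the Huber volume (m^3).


Huber: V = Am * L,  Am = pi*(Dm/200)^2
Am = pi*(25.2/200)^2 = 0.049876 m^2
V = 0.049876*2.7 = 0.1347 m^3

0.1347


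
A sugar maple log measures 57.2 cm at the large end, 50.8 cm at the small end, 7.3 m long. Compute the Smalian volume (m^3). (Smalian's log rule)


Smalian: V = (A1 + A2)/2 * L,  A = pi*(D/200)^2
A1 = pi*(57.2/200)^2 = 0.25697 m^2
A2 = pi*(50.8/200)^2 = 0.202683 m^2
V = (0.25697+0.202683)/2*7.3 = 1.6777 m^3

1.6777


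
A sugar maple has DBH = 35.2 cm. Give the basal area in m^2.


Formula: BA = pi * (DBH/2)^2 / 10000  (cm^2 to m^2)
Radius = DBH/2 = 35.2/2 = 17.6 cm
BA = pi * 17.6^2 / 10000
   = 973.1397 cm^2 / 10000
   = 0.0973 m^2

0.0973


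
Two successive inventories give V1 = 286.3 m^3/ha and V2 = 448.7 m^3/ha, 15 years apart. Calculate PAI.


Formula: PAI = (V_T2 - V_T1) / (T2 - T1)
Volume increment = 448.7 - 286.3 = 162.4 m^3/ha
PAI = 162.4 / 15 = 10.83 m^3/ha/year

10.83


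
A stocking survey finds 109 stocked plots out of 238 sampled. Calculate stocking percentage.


Formula: Stocking % = stocked plots / total plots * 100
Stocking = 109 / 238 * 100
Stocking = 0.458 * 100 = 45.8%

45.8


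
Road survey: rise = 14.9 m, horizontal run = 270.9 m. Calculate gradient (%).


Formula: Gradient = rise / run * 100
Gradient = 14.9 / 270.9 * 100 = 5.5%

5.5


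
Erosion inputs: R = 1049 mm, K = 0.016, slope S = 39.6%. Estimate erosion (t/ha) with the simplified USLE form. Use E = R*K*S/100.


Formula: E = R * K * S / 100  (simplified USLE)
R * K = 1049 * 0.016 = 16.784
E = 16.784 * 39.6 / 100 = 6.65 t/ha

6.65


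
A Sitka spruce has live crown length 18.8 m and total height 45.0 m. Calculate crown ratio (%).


Formula: Crown Ratio = (Crown Length / Total Height) * 100
CR = (18.8 m / 45.0 m) * 100
CR = 0.4178 * 100 = 41.8%

41.8


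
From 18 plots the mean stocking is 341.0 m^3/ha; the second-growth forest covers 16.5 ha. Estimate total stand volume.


Formula: Total Volume = Mean Volume per ha * Total Area
Total Volume = 341.0 m^3/ha * 16.5 ha
Total Volume = 5627 m^3

5627


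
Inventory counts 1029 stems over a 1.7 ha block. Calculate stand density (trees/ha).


Formula: Stand Density = N_trees / Area_ha
Density = 1029 trees / 1.7 ha
Density = 605 trees/ha

605


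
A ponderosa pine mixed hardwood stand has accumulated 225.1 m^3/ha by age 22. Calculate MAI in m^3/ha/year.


Formula: MAI = Total Volume / Stand Age
MAI = 225.1 m^3/ha / 22 years
MAI = 10.23 m^3/ha/year

10.23


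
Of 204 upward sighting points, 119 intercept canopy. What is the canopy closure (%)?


Formula: Canopy closure = covered points / total points * 100
Closure = 119 / 204 * 100
Closure = 0.5833 * 100 = 58.3%

58.3


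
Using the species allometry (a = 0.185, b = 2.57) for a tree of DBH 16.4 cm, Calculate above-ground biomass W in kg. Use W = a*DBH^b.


Formula: W = a * DBH^b  (allometric power law)
DBH^b = 16.4^2.57 = 1324.795
W = 0.185 * 1324.795 = 245.1 kg

245.1


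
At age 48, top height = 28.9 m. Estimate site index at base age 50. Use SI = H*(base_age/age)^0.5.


Formula: SI = H_dom * (base_age / age)^0.5
Age ratio = 50 / 48 = 1.04167
sqrt(age_ratio) = 1.02062
SI = 28.9 * 1.02062 = 29.5 m

29.5


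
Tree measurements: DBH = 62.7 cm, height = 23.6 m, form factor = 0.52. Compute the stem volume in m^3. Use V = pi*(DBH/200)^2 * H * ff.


Formula: V = pi * (DBH/200)^2 * H * ff
Radius = DBH/200 = 62.7/200 = 0.3135 m
Radius^2 = 0.3135^2 = 0.09828225 m^2
V = pi * 0.09828225 * 23.6 * 0.52
V = 3.789 m^3

3.789


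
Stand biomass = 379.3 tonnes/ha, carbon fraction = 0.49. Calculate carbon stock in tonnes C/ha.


Formula: Carbon Stock = Biomass * Carbon Fraction
C = 379.3 t/ha * 0.49
C = 185.9 t C/ha

185.9


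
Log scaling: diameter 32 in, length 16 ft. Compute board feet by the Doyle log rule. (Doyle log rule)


Doyle: BF = (D - 4)^2 * L / 16
Adjusted diameter = 32 - 4 = 28 in
(D-4)^2 = 28^2 = 784
BF = 784 * 16 / 16 = 784 BF

784


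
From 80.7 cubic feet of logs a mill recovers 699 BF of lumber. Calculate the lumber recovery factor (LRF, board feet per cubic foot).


Formula: LRF = Lumber Output (BF) / Log Input (ft^3)
LRF = 699 BF / 80.7 ft^3
LRF = 8.66 BF/ft^3

8.66


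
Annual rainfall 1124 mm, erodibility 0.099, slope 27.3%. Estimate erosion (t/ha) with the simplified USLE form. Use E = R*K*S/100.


Formula: E = R * K * S / 100  (simplified USLE)
R * K = 1124 * 0.099 = 111.276
E = 111.276 * 27.3 / 100 = 30.38 t/ha

30.38


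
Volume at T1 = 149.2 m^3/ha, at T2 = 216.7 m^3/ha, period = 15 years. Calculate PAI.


Formula: PAI = (V_T2 - V_T1) / (T2 - T1)
Volume increment = 216.7 - 149.2 = 67.5 m^3/ha
PAI = 67.5 / 15 = 4.5 m^3/ha/year

4.5


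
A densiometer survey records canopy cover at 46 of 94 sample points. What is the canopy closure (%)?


Formula: Canopy closure = covered points / total points * 100
Closure = 46 / 94 * 100
Closure = 0.4894 * 100 = 48.9%

48.9


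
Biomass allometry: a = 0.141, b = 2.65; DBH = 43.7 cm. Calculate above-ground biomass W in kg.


Formula: W = a * DBH^b  (allometric power law)
DBH^b = 43.7^2.65 = 22247.223
W = 0.141 * 22247.223 = 3136.9 kg

3136.9


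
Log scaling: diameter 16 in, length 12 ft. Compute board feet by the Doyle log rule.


Doyle: BF = (D - 4)^2 * L / 16
Adjusted diameter = 16 - 4 = 12 in
(D-4)^2 = 12^2 = 144
BF = 144 * 12 / 16 = 108 BF

108


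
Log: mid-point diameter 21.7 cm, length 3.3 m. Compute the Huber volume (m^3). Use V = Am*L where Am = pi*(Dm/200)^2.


Huber: V = Am * L,  Am = pi*(Dm/200)^2
Am = pi*(21.7/200)^2 = 0.036984 m^2
V = 0.036984*3.3 = 0.122 m^3

0.122


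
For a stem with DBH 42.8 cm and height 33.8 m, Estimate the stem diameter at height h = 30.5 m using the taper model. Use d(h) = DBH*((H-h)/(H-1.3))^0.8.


Taper: d(h) = DBH * ((H - h) / (H - 1.3))^0.8
Numerator = H - h = 33.8 - 30.5 = 3.3 m
Denominator = H - 1.3 = 33.8 - 1.3 = 32.5 m
Ratio = 3.3 / 32.5 = 0.10154
d = 42.8 * 0.10154^0.8 = 6.9 cm

6.9


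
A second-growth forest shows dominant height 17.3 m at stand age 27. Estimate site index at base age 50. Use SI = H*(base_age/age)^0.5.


Formula: SI = H_dom * (base_age / age)^0.5
Age ratio = 50 / 27 = 1.85185
sqrt(age_ratio) = 1.36083
SI = 17.3 * 1.36083 = 23.5 m

23.5


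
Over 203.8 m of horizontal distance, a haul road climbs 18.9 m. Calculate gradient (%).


Formula: Gradient = rise / run * 100
Gradient = 18.9 / 203.8 * 100 = 9.3%

9.3


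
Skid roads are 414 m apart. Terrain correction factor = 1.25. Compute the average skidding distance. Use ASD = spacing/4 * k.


Formula: ASD = (spacing / 4) * correction
Uncorrected distance = spacing / 4 = 414 / 4 = 103.5 m
ASD = 103.5 * 1.25 = 129 m

129


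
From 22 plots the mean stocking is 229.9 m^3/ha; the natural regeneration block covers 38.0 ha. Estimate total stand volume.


Formula: Total Volume = Mean Volume per ha * Total Area
Total Volume = 229.9 m^3/ha * 38.0 ha
Total Volume = 8736 m^3

8736


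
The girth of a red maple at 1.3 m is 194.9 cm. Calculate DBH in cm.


Formula: DBH = C / pi
DBH = 194.9 / pi
pi = 3.14159...
DBH = 62.0 cm

62.0


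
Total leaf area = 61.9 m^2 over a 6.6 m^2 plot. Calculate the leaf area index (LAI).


Formula: LAI = total leaf area / ground area  (dimensionless)
LAI = 61.9 m^2 / 6.6 m^2
LAI = 9.38

9.38


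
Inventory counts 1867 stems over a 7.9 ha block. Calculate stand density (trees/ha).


Formula: Stand Density = N_trees / Area_ha
Density = 1867 trees / 7.9 ha
Density = 236 trees/ha

236


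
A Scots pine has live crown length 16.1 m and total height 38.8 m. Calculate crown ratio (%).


Formula: Crown Ratio = (Crown Length / Total Height) * 100
CR = (16.1 m / 38.8 m) * 100
CR = 0.4149 * 100 = 41.5%

41.5


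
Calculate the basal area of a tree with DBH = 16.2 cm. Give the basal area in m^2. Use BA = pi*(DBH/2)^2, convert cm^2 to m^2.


Formula: BA = pi * (DBH/2)^2 / 10000  (cm^2 to m^2)
Radius = DBH/2 = 16.2/2 = 8.1 cm
BA = pi * 8.1^2 / 10000
   = 206.1199 cm^2 / 10000
   = 0.0206 m^2

0.0206


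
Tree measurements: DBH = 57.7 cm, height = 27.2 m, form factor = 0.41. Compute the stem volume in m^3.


Formula: V = pi * (DBH/200)^2 * H * ff
Radius = DBH/200 = 57.7/200 = 0.2885 m
Radius^2 = 0.2885^2 = 0.08323225 m^2
V = pi * 0.08323225 * 27.2 * 0.41
V = 2.916 m^3

2.916


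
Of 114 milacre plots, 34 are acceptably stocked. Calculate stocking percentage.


Formula: Stocking % = stocked plots / total plots * 100
Stocking = 34 / 114 * 100
Stocking = 0.2982 * 100 = 29.8%

29.8


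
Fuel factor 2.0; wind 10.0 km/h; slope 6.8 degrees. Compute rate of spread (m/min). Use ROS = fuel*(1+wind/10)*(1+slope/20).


Formula: ROS = fuel * (1 + wind/10) * (1 + slope/20)
Wind factor = 1 + 10.0/10 = 2.0
Slope factor = 1 + 6.8/20 = 1.34
ROS = 2.0 * 2.0 * 1.34 = 5.36 m/min

5.36


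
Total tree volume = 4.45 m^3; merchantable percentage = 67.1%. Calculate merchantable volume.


Formula: MV = V_total * (merchantable_pct / 100)
Merchantable fraction = 67.1% / 100 = 0.671
MV = 4.45 m^3 * 0.671 = 2.986 m^3

2.986


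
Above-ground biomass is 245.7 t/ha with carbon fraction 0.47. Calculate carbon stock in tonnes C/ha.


Formula: Carbon Stock = Biomass * Carbon Fraction
C = 245.7 t/ha * 0.47
C = 115.5 t C/ha

115.5


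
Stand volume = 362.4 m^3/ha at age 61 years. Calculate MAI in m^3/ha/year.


Formula: MAI = Total Volume / Stand Age
MAI = 362.4 m^3/ha / 61 years
MAI = 5.94 m^3/ha/year

5.94


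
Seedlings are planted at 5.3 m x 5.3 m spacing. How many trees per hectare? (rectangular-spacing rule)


Formula: TPH = 10000 m^2/ha / (spacing_x * spacing_y)
Area per tree = 5.3 m * 5.3 m = 28.09 m^2
TPH = 10000 / 28.09 = 356 trees/ha

356


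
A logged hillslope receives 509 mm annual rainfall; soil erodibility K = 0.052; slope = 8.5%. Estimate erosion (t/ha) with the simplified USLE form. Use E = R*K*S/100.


Formula: E = R * K * S / 100  (simplified USLE)
R * K = 509 * 0.052 = 26.468
E = 26.468 * 8.5 / 100 = 2.25 t/ha

2.25


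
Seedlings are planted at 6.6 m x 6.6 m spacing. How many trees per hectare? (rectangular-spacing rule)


Formula: TPH = 10000 m^2/ha / (spacing_x * spacing_y)
Area per tree = 6.6 m * 6.6 m = 43.56 m^2
TPH = 10000 / 43.56 = 230 trees/ha

230


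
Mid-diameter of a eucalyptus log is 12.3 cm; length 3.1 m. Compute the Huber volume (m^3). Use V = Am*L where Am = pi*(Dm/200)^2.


Huber: V = Am * L,  Am = pi*(Dm/200)^2
Am = pi*(12.3/200)^2 = 0.011882 m^2
V = 0.011882*3.1 = 0.0368 m^3

0.0368


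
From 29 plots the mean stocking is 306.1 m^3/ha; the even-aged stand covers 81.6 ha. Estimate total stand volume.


Formula: Total Volume = Mean Volume per ha * Total Area
Total Volume = 306.1 m^3/ha * 81.6 ha
Total Volume = 24978 m^3

24978


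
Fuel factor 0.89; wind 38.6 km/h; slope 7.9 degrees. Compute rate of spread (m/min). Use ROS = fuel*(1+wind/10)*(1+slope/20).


Formula: ROS = fuel * (1 + wind/10) * (1 + slope/20)
Wind factor = 1 + 38.6/10 = 4.86
Slope factor = 1 + 7.9/20 = 1.395
ROS = 0.89 * 4.86 * 1.395 = 6.03 m/min

6.03


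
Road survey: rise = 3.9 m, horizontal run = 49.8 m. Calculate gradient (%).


Formula: Gradient = rise / run * 100
Gradient = 3.9 / 49.8 * 100 = 7.8%

7.8


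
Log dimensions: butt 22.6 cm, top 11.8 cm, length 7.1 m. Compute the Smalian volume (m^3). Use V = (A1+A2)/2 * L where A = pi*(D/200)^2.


Smalian: V = (A1 + A2)/2 * L,  A = pi*(D/200)^2
A1 = pi*(22.6/200)^2 = 0.040115 m^2
A2 = pi*(11.8/200)^2 = 0.010936 m^2
V = (0.040115+0.010936)/2*7.1 = 0.1812 m^3

0.1812


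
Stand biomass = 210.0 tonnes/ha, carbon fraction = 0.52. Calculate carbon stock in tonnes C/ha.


Formula: Carbon Stock = Biomass * Carbon Fraction
C = 210.0 t/ha * 0.52
C = 109.2 t C/ha

109.2


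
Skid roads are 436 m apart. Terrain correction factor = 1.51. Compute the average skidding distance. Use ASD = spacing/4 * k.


Formula: ASD = (spacing / 4) * correction
Uncorrected distance = spacing / 4 = 436 / 4 = 109 m
ASD = 109 * 1.51 = 165 m

165


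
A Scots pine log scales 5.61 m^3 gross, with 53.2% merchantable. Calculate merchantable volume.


Formula: MV = V_total * (merchantable_pct / 100)
Merchantable fraction = 53.2% / 100 = 0.532
MV = 5.61 m^3 * 0.532 = 2.985 m^3

2.985


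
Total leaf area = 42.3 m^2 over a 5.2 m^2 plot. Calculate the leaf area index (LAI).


Formula: LAI = total leaf area / ground area  (dimensionless)
LAI = 42.3 m^2 / 5.2 m^2
LAI = 8.13

8.13


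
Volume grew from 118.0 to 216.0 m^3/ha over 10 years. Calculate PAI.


Formula: PAI = (V_T2 - V_T1) / (T2 - T1)
Volume increment = 216.0 - 118.0 = 98.0 m^3/ha
PAI = 98.0 / 10 = 9.8 m^3/ha/year

9.8


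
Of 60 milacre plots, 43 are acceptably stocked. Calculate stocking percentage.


Formula: Stocking % = stocked plots / total plots * 100
Stocking = 43 / 60 * 100
Stocking = 0.7167 * 100 = 71.7%

71.7


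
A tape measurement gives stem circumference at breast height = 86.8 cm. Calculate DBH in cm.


Formula: DBH = C / pi
DBH = 86.8 / pi
pi = 3.14159...
DBH = 27.6 cm

27.6


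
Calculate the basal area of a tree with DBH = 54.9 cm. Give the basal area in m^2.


Formula: BA = pi * (DBH/2)^2 / 10000  (cm^2 to m^2)
Radius = DBH/2 = 54.9/2 = 27.45 cm
BA = pi * 27.45^2 / 10000
   = 2367.1979 cm^2 / 10000
   = 0.2367 m^2

0.2367


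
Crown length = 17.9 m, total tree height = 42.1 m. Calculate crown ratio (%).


Formula: Crown Ratio = (Crown Length / Total Height) * 100
CR = (17.9 m / 42.1 m) * 100
CR = 0.4252 * 100 = 42.5%

42.5


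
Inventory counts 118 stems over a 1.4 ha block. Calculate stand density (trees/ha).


Formula: Stand Density = N_trees / Area_ha
Density = 118 trees / 1.4 ha
Density = 84 trees/ha

84


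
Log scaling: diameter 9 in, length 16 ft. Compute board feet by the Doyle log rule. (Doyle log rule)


Doyle: BF = (D - 4)^2 * L / 16
Adjusted diameter = 9 - 4 = 5 in
(D-4)^2 = 5^2 = 25
BF = 25 * 16 / 16 = 25 BF

25


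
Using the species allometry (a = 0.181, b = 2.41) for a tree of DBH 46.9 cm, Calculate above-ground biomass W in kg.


Formula: W = a * DBH^b  (allometric power law)
DBH^b = 46.9^2.41 = 10654.34
W = 0.181 * 10654.34 = 1928.4 kg

1928.4


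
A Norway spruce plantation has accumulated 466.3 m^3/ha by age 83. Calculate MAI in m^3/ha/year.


Formula: MAI = Total Volume / Stand Age
MAI = 466.3 m^3/ha / 83 years
MAI = 5.62 m^3/ha/year

5.62


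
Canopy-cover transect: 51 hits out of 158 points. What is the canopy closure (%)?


Formula: Canopy closure = covered points / total points * 100
Closure = 51 / 158 * 100
Closure = 0.3228 * 100 = 32.3%

32.3


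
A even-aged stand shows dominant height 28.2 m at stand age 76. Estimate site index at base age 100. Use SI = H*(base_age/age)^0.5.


Formula: SI = H_dom * (base_age / age)^0.5
Age ratio = 100 / 76 = 1.31579
sqrt(age_ratio) = 1.14708
SI = 28.2 * 1.14708 = 32.3 m

32.3


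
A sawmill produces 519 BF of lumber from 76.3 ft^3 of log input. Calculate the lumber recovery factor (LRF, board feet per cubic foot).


Formula: LRF = Lumber Output (BF) / Log Input (ft^3)
LRF = 519 BF / 76.3 ft^3
LRF = 6.8 BF/ft^3

6.8


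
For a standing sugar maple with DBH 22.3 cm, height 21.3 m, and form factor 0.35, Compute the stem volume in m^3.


Formula: V = pi * (DBH/200)^2 * H * ff
Radius = DBH/200 = 22.3/200 = 0.1115 m
Radius^2 = 0.1115^2 = 0.01243225 m^2
V = pi * 0.01243225 * 21.3 * 0.35
V = 0.291 m^3

0.291


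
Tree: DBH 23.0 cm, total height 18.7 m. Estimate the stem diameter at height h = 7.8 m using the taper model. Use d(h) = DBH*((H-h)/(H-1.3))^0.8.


Taper: d(h) = DBH * ((H - h) / (H - 1.3))^0.8
Numerator = H - h = 18.7 - 7.8 = 10.9 m
Denominator = H - 1.3 = 18.7 - 1.3 = 17.4 m
Ratio = 10.9 / 17.4 = 0.62644
d = 23.0 * 0.62644^0.8 = 15.8 cm

15.8


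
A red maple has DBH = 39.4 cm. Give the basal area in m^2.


Formula: BA = pi * (DBH/2)^2 / 10000  (cm^2 to m^2)
Radius = DBH/2 = 39.4/2 = 19.7 cm
BA = pi * 19.7^2 / 10000
   = 1219.2207 cm^2 / 10000
   = 0.1219 m^2

0.1219
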